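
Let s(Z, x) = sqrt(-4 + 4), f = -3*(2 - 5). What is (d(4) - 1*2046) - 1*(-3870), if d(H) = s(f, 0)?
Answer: 1824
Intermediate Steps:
f = 9 (f = -3*(-3) = 9)
s(Z, x) = 0 (s(Z, x) = sqrt(0) = 0)
d(H) = 0
(d(4) - 1*2046) - 1*(-3870) = (0 - 1*2046) - 1*(-3870) = (0 - 2046) + 3870 = -2046 + 3870 = 1824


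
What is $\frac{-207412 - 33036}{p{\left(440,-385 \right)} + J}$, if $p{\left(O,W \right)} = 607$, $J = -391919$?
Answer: $\frac{15028}{24457} \approx 0.61447$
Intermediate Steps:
$\frac{-207412 - 33036}{p{\left(440,-385 \right)} + J} = \frac{-207412 - 33036}{607 - 391919} = - \frac{240448}{-391312} = \left(-240448\right) \left(- \frac{1}{391312}\right) = \frac{15028}{24457}$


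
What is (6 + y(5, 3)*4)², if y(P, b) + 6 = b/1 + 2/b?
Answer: 100/9 ≈ 11.111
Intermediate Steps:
y(P, b) = -6 + b + 2/b (y(P, b) = -6 + (b/1 + 2/b) = -6 + (b*1 + 2/b) = -6 + (b + 2/b) = -6 + b + 2/b)
(6 + y(5, 3)*4)² = (6 + (-6 + 3 + 2/3)*4)² = (6 + (-6 + 3 + 2*(⅓))*4)² = (6 + (-6 + 3 + ⅔)*4)² = (6 - 7/3*4)² = (6 - 28/3)² = (-10/3)² = 100/9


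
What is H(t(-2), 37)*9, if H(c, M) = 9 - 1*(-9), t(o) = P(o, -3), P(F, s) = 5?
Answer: 162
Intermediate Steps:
t(o) = 5
H(c, M) = 18 (H(c, M) = 9 + 9 = 18)
H(t(-2), 37)*9 = 18*9 = 162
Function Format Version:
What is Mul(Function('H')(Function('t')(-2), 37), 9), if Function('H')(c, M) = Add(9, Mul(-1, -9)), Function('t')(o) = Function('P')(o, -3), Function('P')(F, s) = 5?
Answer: 162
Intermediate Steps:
Function('t')(o) = 5
Function('H')(c, M) = 18 (Function('H')(c, M) = Add(9, 9) = 18)
Mul(Function('H')(Function('t')(-2), 37), 9) = Mul(18, 9) = 162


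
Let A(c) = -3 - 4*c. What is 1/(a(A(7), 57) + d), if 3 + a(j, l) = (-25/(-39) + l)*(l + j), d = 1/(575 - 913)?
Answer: 1014/1516603 ≈ 0.00066860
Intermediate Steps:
d = -1/338 (d = 1/(-338) = -1/338 ≈ -0.0029586)
a(j, l) = -3 + (25/39 + l)*(j + l) (a(j, l) = -3 + (-25/(-39) + l)*(l + j) = -3 + (-25*(-1/39) + l)*(j + l) = -3 + (25/39 + l)*(j + l))
1/(a(A(7), 57) + d) = 1/((-3 + 57² + 25*(-3 - 4*7)/39 + (25/39)*57 + (-3 - 4*7)*57) - 1/338) = 1/((-3 + 3249 + 25*(-3 - 28)/39 + 475/13 + (-3 - 28)*57) - 1/338) = 1/((-3 + 3249 + (25/39)*(-31) + 475/13 - 31*57) - 1/338) = 1/((-3 + 3249 - 775/39 + 475/13 - 1767) - 1/338) = 1/(4487/3 - 1/338) = 1/(1516603/1014) = 1014/1516603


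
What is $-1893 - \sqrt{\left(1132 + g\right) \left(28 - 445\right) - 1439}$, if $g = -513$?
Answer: $-1893 - i \sqrt{259562} \approx -1893.0 - 509.47 i$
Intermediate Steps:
$-1893 - \sqrt{\left(1132 + g\right) \left(28 - 445\right) - 1439} = -1893 - \sqrt{\left(1132 - 513\right) \left(28 - 445\right) - 1439} = -1893 - \sqrt{619 \left(-417\right) - 1439} = -1893 - \sqrt{-258123 - 1439} = -1893 - \sqrt{-259562} = -1893 - i \sqrt{259562}$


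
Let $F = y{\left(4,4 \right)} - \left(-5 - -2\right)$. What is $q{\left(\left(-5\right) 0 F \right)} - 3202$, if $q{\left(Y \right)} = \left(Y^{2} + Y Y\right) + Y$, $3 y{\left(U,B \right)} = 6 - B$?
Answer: $-3202$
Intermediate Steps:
$y{\left(U,B \right)} = 2 - \frac{B}{3}$ ($y{\left(U,B \right)} = \frac{6 - B}{3} = 2 - \frac{B}{3}$)
$F = \frac{11}{3}$ ($F = \left(2 - \frac{4}{3}\right) - \left(-5 - -2\right) = \left(2 - \frac{4}{3}\right) - \left(-5 + 2\right) = \frac{2}{3} - -3 = \frac{2}{3} + 3 = \frac{11}{3} \approx 3.6667$)
$q{\left(Y \right)} = Y + 2 Y^{2}$ ($q{\left(Y \right)} = \left(Y^{2} + Y^{2}\right) + Y = 2 Y^{2} + Y = Y + 2 Y^{2}$)
$q{\left(\left(-5\right) 0 F \right)} - 3202 = \left(-5\right) 0 \cdot \frac{11}{3} \left(1 + 2 \left(-5\right) 0 \cdot \frac{11}{3}\right) - 3202 = 0 \cdot \frac{11}{3} \left(1 + 2 \cdot 0 \cdot \frac{11}{3}\right) - 3202 = 0 \left(1 + 2 \cdot 0\right) - 3202 = 0 \left(1 + 0\right) - 3202 = 0 \cdot 1 - 3202 = 0 - 3202 = -3202$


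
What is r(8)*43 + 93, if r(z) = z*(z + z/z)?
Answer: 3189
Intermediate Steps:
r(z) = z*(1 + z) (r(z) = z*(z + 1) = z*(1 + z))
r(8)*43 + 93 = (8*(1 + 8))*43 + 93 = (8*9)*43 + 93 = 72*43 + 93 = 3096 + 93 = 3189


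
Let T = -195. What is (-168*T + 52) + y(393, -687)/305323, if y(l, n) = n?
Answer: 10018257589/305323 ≈ 32812.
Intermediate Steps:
(-168*T + 52) + y(393, -687)/305323 = (-168*(-195) + 52) - 687/305323 = (32760 + 52) - 687*1/305323 = 32812 - 687/305323 = 10018257589/305323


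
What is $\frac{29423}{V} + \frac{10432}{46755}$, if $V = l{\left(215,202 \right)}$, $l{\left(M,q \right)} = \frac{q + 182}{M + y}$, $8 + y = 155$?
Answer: $\frac{82999567003}{2992320} \approx 27738.0$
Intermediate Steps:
$y = 147$ ($y = -8 + 155 = 147$)
$l{\left(M,q \right)} = \frac{182 + q}{147 + M}$ ($l{\left(M,q \right)} = \frac{q + 182}{M + 147} = \frac{182 + q}{147 + M}$)
$V = \frac{192}{181}$ ($V = \frac{182 + 202}{147 + 215} = \frac{1}{362} \cdot 384 = \frac{192}{181} \approx 1.0608$)
$\frac{29423}{V} + \frac{10432}{46755} = \frac{29423}{\frac{192}{181}} + \frac{10432}{46755} = 29423 \cdot \frac{181}{192} + 10432 \cdot \frac{1}{46755} = \frac{5325563}{192} + \frac{10432}{46755} = \frac{82999567003}{2992320}$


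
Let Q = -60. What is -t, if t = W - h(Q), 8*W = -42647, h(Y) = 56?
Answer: 43095/8 ≈ 5386.9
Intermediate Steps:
W = -42647/8 (W = (⅛)*(-42647) = -42647/8 ≈ -5330.9)
t = -43095/8 (t = -42647/8 - 1*56 = -42647/8 - 56 = -43095/8 ≈ -5386.9)
-t = -1*(-43095/8) = 43095/8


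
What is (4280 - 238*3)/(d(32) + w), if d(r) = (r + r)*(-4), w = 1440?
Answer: 1783/592 ≈ 3.0118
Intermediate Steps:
d(r) = -8*r (d(r) = (2*r)*(-4) = -8*r)
(4280 - 238*3)/(d(32) + w) = (4280 - 238*3)/(-8*32 + 1440) = (4280 - 714)/(-256 + 1440) = 3566/1184 = 3566*(1/1184) = 1783/592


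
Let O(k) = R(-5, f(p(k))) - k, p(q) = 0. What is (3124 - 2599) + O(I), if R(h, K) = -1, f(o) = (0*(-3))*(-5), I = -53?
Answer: 577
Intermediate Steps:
f(o) = 0 (f(o) = 0*(-5) = 0)
O(k) = -1 - k
(3124 - 2599) + O(I) = (3124 - 2599) + (-1 - 1*(-53)) = 525 + (-1 + 53) = 525 + 52 = 577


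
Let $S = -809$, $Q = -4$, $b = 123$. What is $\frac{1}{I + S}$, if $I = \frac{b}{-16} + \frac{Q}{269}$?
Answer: $- \frac{4304}{3515087} \approx -0.0012244$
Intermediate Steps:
$I = - \frac{33151}{4304}$ ($I = \frac{123}{-16} - \frac{4}{269} = 123 \left(- \frac{1}{16}\right) - \frac{4}{269} = - \frac{123}{16} - \frac{4}{269} = - \frac{33151}{4304} \approx -7.7024$)
$\frac{1}{I + S} = \frac{1}{- \frac{33151}{4304} - 809} = \frac{1}{- \frac{3515087}{4304}} = - \frac{4304}{3515087}$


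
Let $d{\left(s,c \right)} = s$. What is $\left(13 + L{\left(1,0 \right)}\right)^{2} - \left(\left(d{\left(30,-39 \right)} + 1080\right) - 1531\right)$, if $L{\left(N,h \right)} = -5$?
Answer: $485$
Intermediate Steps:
$\left(13 + L{\left(1,0 \right)}\right)^{2} - \left(\left(d{\left(30,-39 \right)} + 1080\right) - 1531\right) = \left(13 - 5\right)^{2} - \left(\left(30 + 1080\right) - 1531\right) = 8^{2} - \left(1110 - 1531\right) = 64 - -421 = 64 + 421 = 485$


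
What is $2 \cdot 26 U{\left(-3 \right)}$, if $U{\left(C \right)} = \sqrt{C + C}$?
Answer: $52 i \sqrt{6} \approx 127.37 i$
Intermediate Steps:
$U{\left(C \right)} = \sqrt{2} \sqrt{C}$ ($U{\left(C \right)} = \sqrt{2 C} = \sqrt{2} \sqrt{C}$)
$2 \cdot 26 U{\left(-3 \right)} = 2 \cdot 26 \sqrt{2} \sqrt{-3} = 52 \sqrt{2} i \sqrt{3} = 52 i \sqrt{6}$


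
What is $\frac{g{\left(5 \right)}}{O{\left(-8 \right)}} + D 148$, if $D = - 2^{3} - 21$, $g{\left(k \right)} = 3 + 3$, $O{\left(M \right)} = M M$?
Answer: $- \frac{137341}{32} \approx -4291.9$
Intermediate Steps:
$O{\left(M \right)} = M^{2}$
$g{\left(k \right)} = 6$
$D = -29$ ($D = \left(-1\right) 8 - 21 = -8 - 21 = -29$)
$\frac{g{\left(5 \right)}}{O{\left(-8 \right)}} + D 148 = \frac{6}{\left(-8\right)^{2}} - 4292 = \frac{6}{64} - 4292 = 6 \cdot \frac{1}{64} - 4292 = \frac{3}{32} - 4292 = - \frac{137341}{32}$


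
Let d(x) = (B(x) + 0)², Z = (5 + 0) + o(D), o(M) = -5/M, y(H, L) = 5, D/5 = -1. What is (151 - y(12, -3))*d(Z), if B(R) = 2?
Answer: 584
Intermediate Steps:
D = -5 (D = 5*(-1) = -5)
Z = 6 (Z = (5 + 0) - 5/(-5) = 5 - 5*(-⅕) = 5 + 1 = 6)
d(x) = 4 (d(x) = (2 + 0)² = 2² = 4)
(151 - y(12, -3))*d(Z) = (151 - 1*5)*4 = (151 - 5)*4 = 146*4 = 584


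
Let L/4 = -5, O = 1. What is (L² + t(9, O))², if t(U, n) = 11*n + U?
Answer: 176400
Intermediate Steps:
t(U, n) = U + 11*n
L = -20 (L = 4*(-5) = -20)
(L² + t(9, O))² = ((-20)² + (9 + 11*1))² = (400 + (9 + 11))² = (400 + 20)² = 420² = 176400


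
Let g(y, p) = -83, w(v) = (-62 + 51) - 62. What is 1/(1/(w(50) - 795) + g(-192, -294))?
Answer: -868/72045 ≈ -0.012048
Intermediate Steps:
w(v) = -73 (w(v) = -11 - 62 = -73)
1/(1/(w(50) - 795) + g(-192, -294)) = 1/(1/(-73 - 795) - 83) = 1/(1/(-868) - 83) = 1/(-1/868 - 83) = 1/(-72045/868) = -868/72045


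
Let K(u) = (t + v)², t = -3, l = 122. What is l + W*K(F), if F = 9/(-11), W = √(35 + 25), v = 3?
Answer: 122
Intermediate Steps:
W = 2*√15 (W = √60 = 2*√15 ≈ 7.7460)
F = -9/11 (F = 9*(-1/11) = -9/11 ≈ -0.81818)
K(u) = 0 (K(u) = (-3 + 3)² = 0² = 0)
l + W*K(F) = 122 + (2*√15)*0 = 122 + 0 = 122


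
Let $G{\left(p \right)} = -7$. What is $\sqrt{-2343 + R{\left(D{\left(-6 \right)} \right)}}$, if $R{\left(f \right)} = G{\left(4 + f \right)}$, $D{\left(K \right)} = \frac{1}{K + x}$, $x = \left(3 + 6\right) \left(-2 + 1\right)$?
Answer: $5 i \sqrt{94} \approx 48.477 i$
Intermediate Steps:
$x = -9$ ($x = 9 \left(-1\right) = -9$)
$D{\left(K \right)} = \frac{1}{-9 + K}$ ($D{\left(K \right)} = \frac{1}{K - 9} = \frac{1}{-9 + K}$)
$R{\left(f \right)} = -7$
$\sqrt{-2343 + R{\left(D{\left(-6 \right)} \right)}} = \sqrt{-2343 - 7} = \sqrt{-2350} = 5 i \sqrt{94}$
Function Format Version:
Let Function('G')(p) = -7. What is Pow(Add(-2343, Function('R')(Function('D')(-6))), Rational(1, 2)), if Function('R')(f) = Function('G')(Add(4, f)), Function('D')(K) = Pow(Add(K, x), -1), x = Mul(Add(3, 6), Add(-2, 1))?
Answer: Mul(5, I, Pow(94, Rational(1, 2))) ≈ Mul(48.477, I)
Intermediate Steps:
x = -9 (x = Mul(9, -1) = -9)
Function('D')(K) = Pow(Add(-9, K), -1) (Function('D')(K) = Pow(Add(K, -9), -1) = Pow(Add(-9, K), -1))
Function('R')(f) = -7
Pow(Add(-2343, Function('R')(Function('D')(-6))), Rational(1, 2)) = Pow(Add(-2343, -7), Rational(1, 2)) = Pow(-2350, Rational(1, 2)) = Mul(5, I, Pow(94, Rational(1, 2)))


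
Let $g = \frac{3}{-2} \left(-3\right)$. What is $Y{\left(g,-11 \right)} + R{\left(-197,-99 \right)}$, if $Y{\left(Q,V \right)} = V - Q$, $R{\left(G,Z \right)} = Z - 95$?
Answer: $- \frac{419}{2} \approx -209.5$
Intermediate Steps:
$R{\left(G,Z \right)} = -95 + Z$ ($R{\left(G,Z \right)} = Z - 95 = -95 + Z$)
$g = \frac{9}{2}$ ($g = 3 \left(- \frac{1}{2}\right) \left(-3\right) = \left(- \frac{3}{2}\right) \left(-3\right) = \frac{9}{2} \approx 4.5$)
$Y{\left(g,-11 \right)} + R{\left(-197,-99 \right)} = \left(-11 - \frac{9}{2}\right) - 194 = - \frac{31}{2} - 194 = - \frac{419}{2}$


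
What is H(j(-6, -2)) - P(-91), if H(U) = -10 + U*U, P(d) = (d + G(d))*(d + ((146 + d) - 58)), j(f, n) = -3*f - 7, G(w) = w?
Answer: -16997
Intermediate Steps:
j(f, n) = -7 - 3*f
P(d) = 2*d*(88 + 2*d) (P(d) = (d + d)*(d + ((146 + d) - 58)) = (2*d)*(d + (88 + d)) = (2*d)*(88 + 2*d) = 2*d*(88 + 2*d))
H(U) = -10 + U²
H(j(-6, -2)) - P(-91) = (-10 + (-7 - 3*(-6))²) - 4*(-91)*(44 - 91) = (-10 + (-7 + 18)²) - 4*(-91)*(-47) = (-10 + 11²) - 1*17108 = (-10 + 121) - 17108 = 111 - 17108 = -16997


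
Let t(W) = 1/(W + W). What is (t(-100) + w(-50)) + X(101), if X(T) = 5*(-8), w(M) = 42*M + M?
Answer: -438001/200 ≈ -2190.0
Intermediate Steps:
w(M) = 43*M
X(T) = -40
t(W) = 1/(2*W)
(t(-100) + w(-50)) + X(101) = ((½)/(-100) + 43*(-50)) - 40 = ((½)*(-1/100) - 2150) - 40 = (-1/200 - 2150) - 40 = -430001/200 - 40 = -438001/200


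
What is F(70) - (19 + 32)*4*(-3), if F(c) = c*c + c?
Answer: 5582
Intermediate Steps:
F(c) = c + c**2 (F(c) = c**2 + c = c + c**2)
F(70) - (19 + 32)*4*(-3) = 70*(1 + 70) - (19 + 32)*4*(-3) = 70*71 - 51*(-12) = 4970 - 1*(-612) = 4970 + 612 = 5582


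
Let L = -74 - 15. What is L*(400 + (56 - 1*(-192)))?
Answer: -57672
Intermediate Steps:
L = -89
L*(400 + (56 - 1*(-192))) = -89*(400 + (56 - 1*(-192))) = -89*(400 + (56 + 192)) = -89*(400 + 248) = -89*648 = -57672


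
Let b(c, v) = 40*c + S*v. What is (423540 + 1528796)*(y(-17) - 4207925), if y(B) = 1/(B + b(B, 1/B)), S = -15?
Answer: -48609832265982456/5917 ≈ -8.2153e+12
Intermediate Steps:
b(c, v) = -15*v + 40*c (b(c, v) = 40*c - 15*v = -15*v + 40*c)
y(B) = 1/(-15/B + 41*B) (y(B) = 1/(B + (-15/B + 40*B)) = 1/(-15/B + 41*B))
(423540 + 1528796)*(y(-17) - 4207925) = (423540 + 1528796)*(-17/(-15 + 41*(-17)²) - 4207925) = 1952336*(-17/(-15 + 41*289) - 4207925) = 1952336*(-17/(-15 + 11849) - 4207925) = 1952336*(-17/11834 - 4207925) = 1952336*(-49796584467/11834) = -48609832265982456/5917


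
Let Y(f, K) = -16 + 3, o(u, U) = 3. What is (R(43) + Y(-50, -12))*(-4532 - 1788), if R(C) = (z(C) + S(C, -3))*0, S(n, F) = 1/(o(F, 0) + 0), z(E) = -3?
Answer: 82160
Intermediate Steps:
S(n, F) = ⅓ (S(n, F) = 1/(3 + 0) = 1/3 = ⅓)
R(C) = 0 (R(C) = (-3 + ⅓)*0 = -8/3*0 = 0)
Y(f, K) = -13
(R(43) + Y(-50, -12))*(-4532 - 1788) = (0 - 13)*(-4532 - 1788) = -13*(-6320) = 82160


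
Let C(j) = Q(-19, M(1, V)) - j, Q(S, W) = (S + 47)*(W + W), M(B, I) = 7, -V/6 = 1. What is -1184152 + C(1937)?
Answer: -1185697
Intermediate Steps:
V = -6 (V = -6*1 = -6)
Q(S, W) = 2*W*(47 + S) (Q(S, W) = (47 + S)*(2*W) = 2*W*(47 + S))
C(j) = 392 - j (C(j) = 2*7*(47 - 19) - j = 2*7*28 - j = 392 - j)
-1184152 + C(1937) = -1184152 + (392 - 1*1937) = -1184152 + (392 - 1937) = -1184152 - 1545 = -1185697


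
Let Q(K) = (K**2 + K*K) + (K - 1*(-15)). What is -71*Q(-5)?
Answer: -4260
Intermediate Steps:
Q(K) = 15 + K + 2*K**2 (Q(K) = (K**2 + K**2) + (K + 15) = 2*K**2 + (15 + K) = 15 + K + 2*K**2)
-71*Q(-5) = -71*(15 - 5 + 2*(-5)**2) = -71*(15 - 5 + 2*25) = -71*(15 - 5 + 50) = -71*60 = -4260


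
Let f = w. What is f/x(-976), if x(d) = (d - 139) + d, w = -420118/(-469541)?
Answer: -420118/981810231 ≈ -0.00042790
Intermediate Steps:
w = 420118/469541 (w = -420118*(-1/469541) = 420118/469541 ≈ 0.89474)
f = 420118/469541 ≈ 0.89474
x(d) = -139 + 2*d (x(d) = (-139 + d) + d = -139 + 2*d)
f/x(-976) = 420118/(469541*(-139 + 2*(-976))) = 420118/(469541*(-139 - 1952)) = (420118/469541)/(-2091) = (420118/469541)*(-1/2091) = -420118/981810231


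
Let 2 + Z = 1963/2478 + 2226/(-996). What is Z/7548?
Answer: -88511/194053419 ≈ -0.00045612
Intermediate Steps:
Z = -354044/102837 (Z = -2 + (1963/2478 + 2226/(-996)) = -2 + (1963*(1/2478) + 2226*(-1/996)) = -2 + (1963/2478 - 371/166) = -2 - 148370/102837 = -354044/102837 ≈ -3.4428)
Z/7548 = -354044/102837/7548 = -354044/102837*1/7548 = -88511/194053419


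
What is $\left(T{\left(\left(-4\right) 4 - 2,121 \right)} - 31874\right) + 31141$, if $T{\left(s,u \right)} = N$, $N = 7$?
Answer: $-726$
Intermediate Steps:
$T{\left(s,u \right)} = 7$
$\left(T{\left(\left(-4\right) 4 - 2,121 \right)} - 31874\right) + 31141 = \left(7 - 31874\right) + 31141 = -31867 + 31141 = -726$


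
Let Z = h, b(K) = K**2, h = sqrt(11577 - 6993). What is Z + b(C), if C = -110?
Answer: 12100 + 2*sqrt(1146) ≈ 12168.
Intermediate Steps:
h = 2*sqrt(1146) (h = sqrt(4584) = 2*sqrt(1146) ≈ 67.705)
Z = 2*sqrt(1146) ≈ 67.705
Z + b(C) = 2*sqrt(1146) + (-110)**2 = 2*sqrt(1146) + 12100 = 12100 + 2*sqrt(1146)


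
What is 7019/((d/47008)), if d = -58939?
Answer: -329949152/58939 ≈ -5598.1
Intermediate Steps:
7019/((d/47008)) = 7019/((-58939/47008)) = 7019/((-58939*1/47008)) = 7019/(-58939/47008) = 7019*(-47008/58939) = -329949152/58939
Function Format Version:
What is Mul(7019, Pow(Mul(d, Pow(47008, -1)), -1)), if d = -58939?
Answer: Rational(-329949152, 58939) ≈ -5598.1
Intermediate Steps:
Mul(7019, Pow(Mul(d, Pow(47008, -1)), -1)) = Mul(7019, Pow(Mul(-58939, Pow(47008, -1)), -1)) = Mul(7019, Pow(Mul(-58939, Rational(1, 47008)), -1)) = Mul(7019, Pow(Rational(-58939, 47008), -1)) = Mul(7019, Rational(-47008, 58939)) = Rational(-329949152, 58939)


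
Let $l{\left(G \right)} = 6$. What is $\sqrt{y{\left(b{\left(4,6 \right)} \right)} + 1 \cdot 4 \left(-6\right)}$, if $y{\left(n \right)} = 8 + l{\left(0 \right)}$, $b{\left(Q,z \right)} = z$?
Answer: $i \sqrt{10} \approx 3.1623 i$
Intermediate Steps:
$y{\left(n \right)} = 14$ ($y{\left(n \right)} = 8 + 6 = 14$)
$\sqrt{y{\left(b{\left(4,6 \right)} \right)} + 1 \cdot 4 \left(-6\right)} = \sqrt{14 + 1 \cdot 4 \left(-6\right)} = \sqrt{14 + 4 \left(-6\right)} = \sqrt{14 - 24} = \sqrt{-10} = i \sqrt{10}$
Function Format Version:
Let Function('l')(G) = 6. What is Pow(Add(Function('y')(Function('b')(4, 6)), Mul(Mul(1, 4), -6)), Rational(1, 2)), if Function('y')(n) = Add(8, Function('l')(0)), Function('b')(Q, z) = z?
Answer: Mul(I, Pow(10, Rational(1, 2))) ≈ Mul(3.1623, I)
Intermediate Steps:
Function('y')(n) = 14 (Function('y')(n) = Add(8, 6) = 14)
Pow(Add(Function('y')(Function('b')(4, 6)), Mul(Mul(1, 4), -6)), Rational(1, 2)) = Pow(Add(14, Mul(Mul(1, 4), -6)), Rational(1, 2)) = Pow(Add(14, Mul(4, -6)), Rational(1, 2)) = Pow(Add(14, -24), Rational(1, 2)) = Pow(-10, Rational(1, 2)) = Mul(I, Pow(10, Rational(1, 2)))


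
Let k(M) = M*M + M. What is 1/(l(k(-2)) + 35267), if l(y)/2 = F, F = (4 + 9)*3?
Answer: 1/35345 ≈ 2.8293e-5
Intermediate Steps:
k(M) = M + M² (k(M) = M² + M = M + M²)
F = 39 (F = 13*3 = 39)
l(y) = 78 (l(y) = 2*39 = 78)
1/(l(k(-2)) + 35267) = 1/(78 + 35267) = 1/35345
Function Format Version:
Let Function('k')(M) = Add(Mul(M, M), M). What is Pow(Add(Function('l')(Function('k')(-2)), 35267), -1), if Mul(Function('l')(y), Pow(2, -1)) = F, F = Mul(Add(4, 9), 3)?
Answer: Rational(1, 35345) ≈ 2.8293e-5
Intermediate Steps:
Function('k')(M) = Add(M, Pow(M, 2)) (Function('k')(M) = Add(Pow(M, 2), M) = Add(M, Pow(M, 2)))
F = 39 (F = Mul(13, 3) = 39)
Function('l')(y) = 78 (Function('l')(y) = Mul(2, 39) = 78)
Pow(Add(Function('l')(Function('k')(-2)), 35267), -1) = Pow(Add(78, 35267), -1) = Pow(35345, -1) = Rational(1, 35345)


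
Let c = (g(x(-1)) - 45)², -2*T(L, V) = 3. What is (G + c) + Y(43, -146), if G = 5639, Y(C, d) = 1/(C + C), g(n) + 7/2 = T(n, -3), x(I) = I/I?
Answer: 699955/86 ≈ 8139.0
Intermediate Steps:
T(L, V) = -3/2 (T(L, V) = -½*3 = -3/2)
x(I) = 1
g(n) = -5 (g(n) = -7/2 - 3/2 = -5)
Y(C, d) = 1/(2*C)
c = 2500 (c = (-5 - 45)² = (-50)² = 2500)
(G + c) + Y(43, -146) = (5639 + 2500) + (½)/43 = 8139 + (½)*(1/43) = 8139 + 1/86 = 699955/86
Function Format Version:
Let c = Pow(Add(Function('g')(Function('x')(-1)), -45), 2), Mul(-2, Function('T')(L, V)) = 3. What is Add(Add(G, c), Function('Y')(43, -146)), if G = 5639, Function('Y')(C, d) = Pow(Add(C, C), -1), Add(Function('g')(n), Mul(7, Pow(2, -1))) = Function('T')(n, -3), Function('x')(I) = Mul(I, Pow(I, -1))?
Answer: Rational(699955, 86) ≈ 8139.0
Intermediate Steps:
Function('T')(L, V) = Rational(-3, 2) (Function('T')(L, V) = Mul(Rational(-1, 2), 3) = Rational(-3, 2))
Function('x')(I) = 1
Function('g')(n) = -5 (Function('g')(n) = Add(Rational(-7, 2), Rational(-3, 2)) = -5)
Function('Y')(C, d) = Mul(Rational(1, 2), Pow(C, -1)) (Function('Y')(C, d) = Pow(Mul(2, C), -1) = Mul(Rational(1, 2), Pow(C, -1)))
c = 2500 (c = Pow(Add(-5, -45), 2) = Pow(-50, 2) = 2500)
Add(Add(G, c), Function('Y')(43, -146)) = Add(Add(5639, 2500), Mul(Rational(1, 2), Pow(43, -1))) = Add(8139, Mul(Rational(1, 2), Rational(1, 43))) = Add(8139, Rational(1, 86)) = Rational(699955, 86)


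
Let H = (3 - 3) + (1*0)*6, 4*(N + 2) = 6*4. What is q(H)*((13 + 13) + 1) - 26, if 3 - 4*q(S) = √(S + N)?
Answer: -77/4 ≈ -19.250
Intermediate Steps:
N = 4 (N = -2 + (6*4)/4 = -2 + (¼)*24 = -2 + 6 = 4)
H = 0 (H = 0 + 0*6 = 0 + 0 = 0)
q(S) = ¾ - √(4 + S)/4 (q(S) = ¾ - √(S + 4)/4 = ¾ - √(4 + S)/4)
q(H)*((13 + 13) + 1) - 26 = (¾ - √(4 + 0)/4)*((13 + 13) + 1) - 26 = (¾ - √4/4)*(26 + 1) - 26 = (¾ - ¼*2)*27 - 26 = (¾ - ½)*27 - 26 = (¼)*27 - 26 = 27/4 - 26 = -77/4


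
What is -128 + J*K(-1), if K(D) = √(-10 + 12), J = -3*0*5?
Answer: -128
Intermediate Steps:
J = 0 (J = 0*5 = 0)
K(D) = √2
-128 + J*K(-1) = -128 + 0*√2 = -128 + 0 = -128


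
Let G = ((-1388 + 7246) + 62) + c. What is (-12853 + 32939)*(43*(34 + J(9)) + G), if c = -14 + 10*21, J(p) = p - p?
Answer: 152211708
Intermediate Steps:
J(p) = 0
c = 196 (c = -14 + 210 = 196)
G = 6116 (G = ((-1388 + 7246) + 62) + 196 = (5858 + 62) + 196 = 5920 + 196 = 6116)
(-12853 + 32939)*(43*(34 + J(9)) + G) = (-12853 + 32939)*(43*(34 + 0) + 6116) = 20086*(43*34 + 6116) = 20086*(1462 + 6116) = 20086*7578 = 152211708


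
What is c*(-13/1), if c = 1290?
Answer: -16770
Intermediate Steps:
c*(-13/1) = 1290*(-13/1) = 1290*(-13*1) = 1290*(-13) = -16770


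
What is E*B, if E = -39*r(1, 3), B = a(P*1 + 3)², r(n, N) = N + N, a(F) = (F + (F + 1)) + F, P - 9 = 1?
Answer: -374400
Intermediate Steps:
P = 10 (P = 9 + 1 = 10)
a(F) = 1 + 3*F (a(F) = (F + (1 + F)) + F = (1 + 2*F) + F = 1 + 3*F)
r(n, N) = 2*N
B = 1600 (B = (1 + 3*(10*1 + 3))² = (1 + 3*(10 + 3))² = (1 + 3*13)² = (1 + 39)² = 40² = 1600)
E = -234 (E = -78*3 = -39*6 = -234)
E*B = -234*1600 = -374400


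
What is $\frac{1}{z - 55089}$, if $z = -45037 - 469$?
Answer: $- \frac{1}{100595} \approx -9.9408 \cdot 10^{-6}$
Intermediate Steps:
$z = -45506$ ($z = -45037 - 469 = -45506$)
$\frac{1}{z - 55089} = \frac{1}{-45506 - 55089} = \frac{1}{-100595} = - \frac{1}{100595}$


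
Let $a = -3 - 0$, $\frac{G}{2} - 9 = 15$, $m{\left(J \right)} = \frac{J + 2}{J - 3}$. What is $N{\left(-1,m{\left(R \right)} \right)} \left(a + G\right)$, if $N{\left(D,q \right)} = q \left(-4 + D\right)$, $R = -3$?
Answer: $- \frac{75}{2} \approx -37.5$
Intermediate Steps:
$m{\left(J \right)} = \frac{2 + J}{-3 + J}$
$G = 48$ ($G = 18 + 2 \cdot 15 = 18 + 30 = 48$)
$a = -3$ ($a = -3 + 0 = -3$)
$N{\left(-1,m{\left(R \right)} \right)} \left(a + G\right) = \frac{2 - 3}{-3 - 3} \left(-4 - 1\right) \left(-3 + 48\right) = \frac{1}{-6} \left(-1\right) \left(-5\right) 45 = \left(- \frac{1}{6}\right) \left(-1\right) \left(-5\right) 45 = \frac{1}{6} \left(-5\right) 45 = \left(- \frac{5}{6}\right) 45 = - \frac{75}{2}$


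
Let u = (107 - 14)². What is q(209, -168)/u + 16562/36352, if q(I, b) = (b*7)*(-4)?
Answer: 52374091/52401408 ≈ 0.99948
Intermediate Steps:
q(I, b) = -28*b (q(I, b) = (7*b)*(-4) = -28*b)
u = 8649 (u = 93² = 8649)
q(209, -168)/u + 16562/36352 = -28*(-168)/8649 + 16562/36352 = 4704*(1/8649) + 16562*(1/36352) = 1568/2883 + 8281/18176 = 52374091/52401408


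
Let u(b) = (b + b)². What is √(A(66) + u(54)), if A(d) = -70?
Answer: √11594 ≈ 107.68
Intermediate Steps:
u(b) = 4*b² (u(b) = (2*b)² = 4*b²)
√(A(66) + u(54)) = √(-70 + 4*54²) = √(-70 + 4*2916) = √(-70 + 11664) = √11594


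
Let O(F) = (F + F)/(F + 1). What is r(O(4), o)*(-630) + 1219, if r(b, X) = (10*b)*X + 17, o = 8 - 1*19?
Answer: 101389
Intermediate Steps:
O(F) = 2*F/(1 + F) (O(F) = (2*F)/(1 + F) = 2*F/(1 + F))
o = -11 (o = 8 - 19 = -11)
r(b, X) = 17 + 10*X*b (r(b, X) = 10*X*b + 17 = 17 + 10*X*b)
r(O(4), o)*(-630) + 1219 = (17 + 10*(-11)*(2*4/(1 + 4)))*(-630) + 1219 = (17 + 10*(-11)*(2*4/5))*(-630) + 1219 = (17 + 10*(-11)*(2*4*(⅕)))*(-630) + 1219 = (17 + 10*(-11)*(8/5))*(-630) + 1219 = (17 - 176)*(-630) + 1219 = -159*(-630) + 1219 = 100170 + 1219 = 101389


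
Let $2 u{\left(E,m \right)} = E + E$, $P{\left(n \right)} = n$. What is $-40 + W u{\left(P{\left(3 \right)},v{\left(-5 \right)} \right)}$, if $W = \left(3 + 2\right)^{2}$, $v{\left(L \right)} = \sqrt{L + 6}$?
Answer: $35$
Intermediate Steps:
$v{\left(L \right)} = \sqrt{6 + L}$
$u{\left(E,m \right)} = E$ ($u{\left(E,m \right)} = \frac{E + E}{2} = \frac{2 E}{2} = E$)
$W = 25$ ($W = 5^{2} = 25$)
$-40 + W u{\left(P{\left(3 \right)},v{\left(-5 \right)} \right)} = -40 + 25 \cdot 3 = -40 + 75 = 35$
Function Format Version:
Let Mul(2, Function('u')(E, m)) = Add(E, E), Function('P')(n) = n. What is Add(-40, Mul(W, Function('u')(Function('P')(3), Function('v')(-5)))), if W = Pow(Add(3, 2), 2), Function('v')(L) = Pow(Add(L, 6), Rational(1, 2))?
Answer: 35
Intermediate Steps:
Function('v')(L) = Pow(Add(6, L), Rational(1, 2))
Function('u')(E, m) = E (Function('u')(E, m) = Mul(Rational(1, 2), Add(E, E)) = Mul(Rational(1, 2), Mul(2, E)) = E)
W = 25 (W = Pow(5, 2) = 25)
Add(-40, Mul(W, Function('u')(Function('P')(3), Function('v')(-5)))) = Add(-40, Mul(25, 3)) = Add(-40, 75) = 35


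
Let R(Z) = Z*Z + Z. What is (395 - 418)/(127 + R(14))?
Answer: -23/337 ≈ -0.068249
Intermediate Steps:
R(Z) = Z + Z**2 (R(Z) = Z**2 + Z = Z + Z**2)
(395 - 418)/(127 + R(14)) = (395 - 418)/(127 + 14*(1 + 14)) = -23/(127 + 14*15) = -23/(127 + 210) = -23/337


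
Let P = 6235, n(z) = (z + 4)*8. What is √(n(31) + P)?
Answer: √6515 ≈ 80.716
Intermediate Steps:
n(z) = 32 + 8*z (n(z) = (4 + z)*8 = 32 + 8*z)
√(n(31) + P) = √((32 + 8*31) + 6235) = √((32 + 248) + 6235) = √(280 + 6235) = √6515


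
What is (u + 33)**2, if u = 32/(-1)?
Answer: 1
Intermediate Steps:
u = -32 (u = 32*(-1) = -32)
(u + 33)**2 = (-32 + 33)**2 = 1**2 = 1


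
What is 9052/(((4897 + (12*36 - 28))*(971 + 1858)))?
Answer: 292/483759 ≈ 0.00060361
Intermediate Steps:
9052/(((4897 + (12*36 - 28))*(971 + 1858))) = 9052/(((4897 + (432 - 28))*2829)) = 9052/(((4897 + 404)*2829)) = 9052/((5301*2829)) = 9052/14996529 = 9052*(1/14996529) = 292/483759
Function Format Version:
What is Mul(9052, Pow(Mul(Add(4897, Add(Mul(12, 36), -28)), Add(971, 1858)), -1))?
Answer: Rational(292, 483759) ≈ 0.00060361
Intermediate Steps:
Mul(9052, Pow(Mul(Add(4897, Add(Mul(12, 36), -28)), Add(971, 1858)), -1)) = Mul(9052, Pow(Mul(Add(4897, Add(432, -28)), 2829), -1)) = Mul(9052, Pow(Mul(Add(4897, 404), 2829), -1)) = Mul(9052, Pow(Mul(5301, 2829), -1)) = Mul(9052, Pow(14996529, -1)) = Mul(9052, Rational(1, 14996529)) = Rational(292, 483759)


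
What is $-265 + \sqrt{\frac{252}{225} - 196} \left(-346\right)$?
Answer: $-265 - \frac{692 i \sqrt{1218}}{5} \approx -265.0 - 4830.1 i$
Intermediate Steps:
$-265 + \sqrt{\frac{252}{225} - 196} \left(-346\right) = -265 + \sqrt{252 \cdot \frac{1}{225} - 196} \left(-346\right) = -265 + \sqrt{\frac{28}{25} - 196} \left(-346\right) = -265 + \sqrt{- \frac{4872}{25}} \left(-346\right) = -265 + \frac{2 i \sqrt{1218}}{5} \left(-346\right) = -265 - \frac{692 i \sqrt{1218}}{5}$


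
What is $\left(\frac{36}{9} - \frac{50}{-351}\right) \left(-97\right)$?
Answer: $- \frac{141038}{351} \approx -401.82$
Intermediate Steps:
$\left(\frac{36}{9} - \frac{50}{-351}\right) \left(-97\right) = \left(36 \cdot \frac{1}{9} - - \frac{50}{351}\right) \left(-97\right) = \left(4 + \frac{50}{351}\right) \left(-97\right) = \frac{1454}{351} \left(-97\right) = - \frac{141038}{351}$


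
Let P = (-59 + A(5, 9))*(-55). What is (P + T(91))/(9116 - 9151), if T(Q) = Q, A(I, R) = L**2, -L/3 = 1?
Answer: -2841/35 ≈ -81.171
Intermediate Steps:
L = -3 (L = -3*1 = -3)
A(I, R) = 9 (A(I, R) = (-3)**2 = 9)
P = 2750 (P = (-59 + 9)*(-55) = -50*(-55) = 2750)
(P + T(91))/(9116 - 9151) = (2750 + 91)/(9116 - 9151) = 2841/(-35) = 2841*(-1/35) = -2841/35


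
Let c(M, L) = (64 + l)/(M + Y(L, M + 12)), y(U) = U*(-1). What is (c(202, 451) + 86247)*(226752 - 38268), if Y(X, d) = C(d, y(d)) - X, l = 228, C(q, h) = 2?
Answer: 4015221311028/247 ≈ 1.6256e+10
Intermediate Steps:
y(U) = -U
Y(X, d) = 2 - X
c(M, L) = 292/(2 + M - L) (c(M, L) = (64 + 228)/(M + (2 - L)) = 292/(2 + M - L))
(c(202, 451) + 86247)*(226752 - 38268) = (292/(2 + 202 - 1*451) + 86247)*(226752 - 38268) = (292/(2 + 202 - 451) + 86247)*188484 = (292/(-247) + 86247)*188484 = (292*(-1/247) + 86247)*188484 = (-292/247 + 86247)*188484 = (21302717/247)*188484 = 4015221311028/247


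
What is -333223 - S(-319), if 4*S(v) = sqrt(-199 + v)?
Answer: -333223 - I*sqrt(518)/4 ≈ -3.3322e+5 - 5.6899*I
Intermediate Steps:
S(v) = sqrt(-199 + v)/4
-333223 - S(-319) = -333223 - sqrt(-199 - 319)/4 = -333223 - sqrt(-518)/4 = -333223 - I*sqrt(518)/4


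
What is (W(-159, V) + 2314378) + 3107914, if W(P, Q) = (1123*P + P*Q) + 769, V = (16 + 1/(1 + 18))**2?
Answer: 1878474969/361 ≈ 5.2035e+6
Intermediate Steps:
V = 93025/361 (V = (16 + 1/19)**2 = (305/19)**2 = 93025/361 ≈ 257.69)
W(P, Q) = 769 + 1123*P + P*Q
(W(-159, V) + 2314378) + 3107914 = ((769 + 1123*(-159) - 159*93025/361) + 2314378) + 3107914 = ((769 - 178557 - 14790975/361) + 2314378) + 3107914 = (-78972443/361 + 2314378) + 3107914 = 756518015/361 + 3107914 = 1878474969/361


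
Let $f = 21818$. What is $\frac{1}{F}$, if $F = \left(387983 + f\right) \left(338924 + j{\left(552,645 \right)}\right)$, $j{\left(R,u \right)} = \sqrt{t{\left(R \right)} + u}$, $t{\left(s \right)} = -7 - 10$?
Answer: $\frac{84731}{11768406651181887} - \frac{\sqrt{157}}{23536813302363774} \approx 7.1993 \cdot 10^{-12}$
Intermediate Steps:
$t{\left(s \right)} = -17$ ($t{\left(s \right)} = -7 - 10 = -17$)
$j{\left(R,u \right)} = \sqrt{-17 + u}$
$F = 138891394124 + 819602 \sqrt{157}$ ($F = \left(387983 + 21818\right) \left(338924 + \sqrt{-17 + 645}\right) = 409801 \left(338924 + \sqrt{628}\right) = 409801 \left(338924 + 2 \sqrt{157}\right) = 138891394124 + 819602 \sqrt{157} \approx 1.389 \cdot 10^{11}$)
$\frac{1}{F} = \frac{1}{138891394124 + 819602 \sqrt{157}}$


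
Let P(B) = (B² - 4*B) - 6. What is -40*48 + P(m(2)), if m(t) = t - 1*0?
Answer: -1930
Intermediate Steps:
m(t) = t (m(t) = t + 0 = t)
P(B) = -6 + B² - 4*B
-40*48 + P(m(2)) = -40*48 + (-6 + 2² - 4*2) = -1920 + (-6 + 4 - 8) = -1920 - 10 = -1930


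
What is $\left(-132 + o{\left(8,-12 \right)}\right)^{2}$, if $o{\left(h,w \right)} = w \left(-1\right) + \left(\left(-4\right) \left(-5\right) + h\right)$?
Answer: $8464$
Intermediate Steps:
$o{\left(h,w \right)} = 20 + h - w$ ($o{\left(h,w \right)} = - w + \left(20 + h\right) = 20 + h - w$)
$\left(-132 + o{\left(8,-12 \right)}\right)^{2} = \left(-132 + \left(20 + 8 - -12\right)\right)^{2} = \left(-132 + \left(20 + 8 + 12\right)\right)^{2} = \left(-132 + 40\right)^{2} = \left(-92\right)^{2} = 8464$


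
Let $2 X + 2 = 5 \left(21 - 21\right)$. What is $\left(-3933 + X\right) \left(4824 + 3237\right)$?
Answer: $-31711974$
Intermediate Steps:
$X = -1$ ($X = -1 + \frac{5 \left(21 - 21\right)}{2} = -1 + \frac{5 \cdot 0}{2} = -1 + \frac{1}{2} \cdot 0 = -1 + 0 = -1$)
$\left(-3933 + X\right) \left(4824 + 3237\right) = \left(-3933 - 1\right) \left(4824 + 3237\right) = \left(-3934\right) 8061 = -31711974$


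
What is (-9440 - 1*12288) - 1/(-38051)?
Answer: -826772127/38051 ≈ -21728.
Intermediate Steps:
(-9440 - 1*12288) - 1/(-38051) = (-9440 - 12288) - 1*(-1/38051) = -21728 + 1/38051 = -826772127/38051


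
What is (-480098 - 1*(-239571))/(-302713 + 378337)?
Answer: -240527/75624 ≈ -3.1806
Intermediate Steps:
(-480098 - 1*(-239571))/(-302713 + 378337) = (-480098 + 239571)/75624 = -240527*1/75624 = -240527/75624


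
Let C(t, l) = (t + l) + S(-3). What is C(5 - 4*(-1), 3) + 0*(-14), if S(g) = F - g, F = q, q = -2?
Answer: 13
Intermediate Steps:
F = -2
S(g) = -2 - g
C(t, l) = 1 + l + t (C(t, l) = (t + l) + (-2 - 1*(-3)) = (l + t) + (-2 + 3) = (l + t) + 1 = 1 + l + t)
C(5 - 4*(-1), 3) + 0*(-14) = (1 + 3 + (5 - 4*(-1))) + 0*(-14) = (1 + 3 + (5 - 1*(-4))) + 0 = (1 + 3 + (5 + 4)) + 0 = (1 + 3 + 9) + 0 = 13 + 0 = 13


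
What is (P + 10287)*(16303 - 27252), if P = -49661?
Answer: 431105926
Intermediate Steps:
(P + 10287)*(16303 - 27252) = (-49661 + 10287)*(16303 - 27252) = -39374*(-10949) = 431105926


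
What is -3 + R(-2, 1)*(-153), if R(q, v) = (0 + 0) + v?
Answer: -156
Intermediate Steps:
R(q, v) = v (R(q, v) = 0 + v = v)
-3 + R(-2, 1)*(-153) = -3 + 1*(-153) = -3 - 153 = -156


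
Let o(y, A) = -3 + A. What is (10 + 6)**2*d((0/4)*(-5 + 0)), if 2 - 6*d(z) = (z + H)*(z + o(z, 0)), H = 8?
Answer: 3328/3 ≈ 1109.3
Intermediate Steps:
d(z) = 1/3 - (-3 + z)*(8 + z)/6 (d(z) = 1/3 - (z + 8)*(z + (-3 + 0))/6 = 1/3 - (8 + z)*(z - 3)/6 = 1/3 - (8 + z)*(-3 + z)/6 = 1/3 - (-3 + z)*(8 + z)/6)
(10 + 6)**2*d((0/4)*(-5 + 0)) = (10 + 6)**2*(13/3 - 5*0/4*(-5 + 0)/6 - ((0/4)*(-5 + 0))**2/6) = 16**2*(13/3 - 5*0*(1/4)*(-5)/6 - ((0*(1/4))*(-5))**2/6) = 256*(13/3 - 0*(-5) - (0*(-5))**2/6) = 256*(13/3 - 5/6*0 - 1/6*0**2) = 256*(13/3 + 0 - 1/6*0) = 256*(13/3 + 0 + 0) = 256*(13/3) = 3328/3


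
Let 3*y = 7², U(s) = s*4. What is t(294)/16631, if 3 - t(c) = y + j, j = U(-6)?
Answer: 32/49893 ≈ 0.00064137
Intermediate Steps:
U(s) = 4*s
j = -24 (j = 4*(-6) = -24)
y = 49/3 (y = (⅓)*7² = (⅓)*49 = 49/3 ≈ 16.333)
t(c) = 32/3 (t(c) = 3 - (49/3 - 24) = 3 - 1*(-23/3) = 3 + 23/3 = 32/3)
t(294)/16631 = (32/3)/16631 = (32/3)*(1/16631) = 32/49893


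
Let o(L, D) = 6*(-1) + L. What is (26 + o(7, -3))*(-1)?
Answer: -27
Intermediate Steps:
o(L, D) = -6 + L
(26 + o(7, -3))*(-1) = (26 + (-6 + 7))*(-1) = (26 + 1)*(-1) = 27*(-1) = -27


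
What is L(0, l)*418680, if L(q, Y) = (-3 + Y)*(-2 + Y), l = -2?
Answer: 8373600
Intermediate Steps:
L(0, l)*418680 = (6 + (-2)**2 - 5*(-2))*418680 = (6 + 4 + 10)*418680 = 20*418680 = 8373600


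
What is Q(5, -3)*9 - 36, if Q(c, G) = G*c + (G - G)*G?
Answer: -171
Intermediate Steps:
Q(c, G) = G*c (Q(c, G) = G*c + 0*G = G*c + 0 = G*c)
Q(5, -3)*9 - 36 = -3*5*9 - 36 = -15*9 - 36 = -135 - 36 = -171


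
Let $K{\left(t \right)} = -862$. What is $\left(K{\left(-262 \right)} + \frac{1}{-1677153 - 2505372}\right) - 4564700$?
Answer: $- \frac{19095577204051}{4182525} \approx -4.5656 \cdot 10^{6}$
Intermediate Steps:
$\left(K{\left(-262 \right)} + \frac{1}{-1677153 - 2505372}\right) - 4564700 = \left(-862 + \frac{1}{-1677153 - 2505372}\right) - 4564700 = \left(-862 + \frac{1}{-4182525}\right) - 4564700 = \left(-862 - \frac{1}{4182525}\right) - 4564700 = - \frac{3605336551}{4182525} - 4564700 = - \frac{19095577204051}{4182525}$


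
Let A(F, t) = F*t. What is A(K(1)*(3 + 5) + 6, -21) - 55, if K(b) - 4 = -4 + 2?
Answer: -517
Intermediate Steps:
K(b) = 2 (K(b) = 4 + (-4 + 2) = 4 - 2 = 2)
A(K(1)*(3 + 5) + 6, -21) - 55 = (2*(3 + 5) + 6)*(-21) - 55 = (2*8 + 6)*(-21) - 55 = (16 + 6)*(-21) - 55 = 22*(-21) - 55 = -462 - 55 = -517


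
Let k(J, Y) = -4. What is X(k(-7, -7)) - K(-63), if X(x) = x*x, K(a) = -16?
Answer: 32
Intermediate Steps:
X(x) = x²
X(k(-7, -7)) - K(-63) = (-4)² - 1*(-16) = 16 + 16 = 32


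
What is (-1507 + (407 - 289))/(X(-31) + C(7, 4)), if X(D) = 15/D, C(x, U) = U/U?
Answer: -43059/16 ≈ -2691.2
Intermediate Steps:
C(x, U) = 1
(-1507 + (407 - 289))/(X(-31) + C(7, 4)) = (-1507 + (407 - 289))/(15/(-31) + 1) = (-1507 + 118)/(15*(-1/31) + 1) = -1389/(-15/31 + 1) = -1389/(16/31) = (31/16)*(-1389) = -43059/16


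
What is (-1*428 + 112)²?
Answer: 99856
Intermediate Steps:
(-1*428 + 112)² = (-428 + 112)² = (-316)² = 99856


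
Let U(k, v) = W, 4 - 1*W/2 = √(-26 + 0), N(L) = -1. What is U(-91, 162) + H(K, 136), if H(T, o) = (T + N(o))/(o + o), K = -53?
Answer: 1061/136 - 2*I*√26 ≈ 7.8015 - 10.198*I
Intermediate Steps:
W = 8 - 2*I*√26 (W = 8 - 2*√(-26 + 0) = 8 - 2*I*√26 ≈ 8.0 - 10.198*I)
U(k, v) = 8 - 2*I*√26
H(T, o) = (-1 + T)/(2*o) (H(T, o) = (T - 1)/(o + o) = (-1 + T)/((2*o)) = (-1 + T)*(1/(2*o)) = (-1 + T)/(2*o))
U(-91, 162) + H(K, 136) = (8 - 2*I*√26) + (½)*(-1 - 53)/136 = (8 - 2*I*√26) + (½)*(1/136)*(-54) = (8 - 2*I*√26) - 27/136 = 1061/136 - 2*I*√26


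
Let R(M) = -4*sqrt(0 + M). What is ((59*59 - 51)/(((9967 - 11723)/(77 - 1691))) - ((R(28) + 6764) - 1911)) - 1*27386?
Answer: -12768916/439 + 8*sqrt(7) ≈ -29065.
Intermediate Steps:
R(M) = -4*sqrt(M)
((59*59 - 51)/(((9967 - 11723)/(77 - 1691))) - ((R(28) + 6764) - 1911)) - 1*27386 = ((59*59 - 51)/(((9967 - 11723)/(77 - 1691))) - ((-8*sqrt(7) + 6764) - 1911)) - 1*27386 = ((3481 - 51)/((-1756/(-1614))) - ((-8*sqrt(7) + 6764) - 1911)) - 27386 = (3430/((-1756*(-1/1614))) - ((-8*sqrt(7) + 6764) - 1911)) - 27386 = (3430/(878/807) - ((6764 - 8*sqrt(7)) - 1911)) - 27386 = (3430*(807/878) - (4853 - 8*sqrt(7))) - 27386 = (1384005/439 + (-4853 + 8*sqrt(7))) - 27386 = (-746462/439 + 8*sqrt(7)) - 27386 = -12768916/439 + 8*sqrt(7)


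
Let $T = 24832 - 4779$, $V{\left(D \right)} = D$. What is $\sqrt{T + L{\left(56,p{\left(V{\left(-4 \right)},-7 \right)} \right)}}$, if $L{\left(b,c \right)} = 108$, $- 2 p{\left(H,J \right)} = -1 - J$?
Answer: $\sqrt{20161} \approx 141.99$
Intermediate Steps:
$p{\left(H,J \right)} = \frac{1}{2} + \frac{J}{2}$ ($p{\left(H,J \right)} = - \frac{-1 - J}{2} = \frac{1}{2} + \frac{J}{2}$)
$T = 20053$
$\sqrt{T + L{\left(56,p{\left(V{\left(-4 \right)},-7 \right)} \right)}} = \sqrt{20053 + 108} = \sqrt{20161}$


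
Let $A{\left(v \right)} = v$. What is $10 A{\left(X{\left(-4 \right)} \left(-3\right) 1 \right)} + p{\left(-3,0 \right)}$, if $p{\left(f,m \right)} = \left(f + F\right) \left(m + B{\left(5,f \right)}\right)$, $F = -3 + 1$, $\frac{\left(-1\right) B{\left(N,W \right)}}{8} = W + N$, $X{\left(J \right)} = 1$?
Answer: $50$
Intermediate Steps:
$B{\left(N,W \right)} = - 8 N - 8 W$ ($B{\left(N,W \right)} = - 8 \left(W + N\right) = - 8 \left(N + W\right) = - 8 N - 8 W$)
$F = -2$
$p{\left(f,m \right)} = \left(-2 + f\right) \left(-40 + m - 8 f\right)$ ($p{\left(f,m \right)} = \left(f - 2\right) \left(m - \left(40 + 8 f\right)\right) = \left(-2 + f\right) \left(m - \left(40 + 8 f\right)\right) = \left(-2 + f\right) \left(-40 + m - 8 f\right)$)
$10 A{\left(X{\left(-4 \right)} \left(-3\right) 1 \right)} + p{\left(-3,0 \right)} = 10 \cdot 1 \left(-3\right) 1 - \left(-152 + 72\right) = 10 \left(\left(-3\right) 1\right) + \left(80 + 72 - 72 + 0 + 0\right) = 10 \left(-3\right) + \left(80 + 72 - 72 + 0 + 0\right) = -30 + 80 = 50$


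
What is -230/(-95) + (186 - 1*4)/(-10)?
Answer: -1499/95 ≈ -15.779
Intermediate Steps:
-230/(-95) + (186 - 1*4)/(-10) = -230*(-1/95) + (186 - 4)*(-1/10) = 46/19 + 182*(-1/10) = 46/19 - 91/5 = -1499/95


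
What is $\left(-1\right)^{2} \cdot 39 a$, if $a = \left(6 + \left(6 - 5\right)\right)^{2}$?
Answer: $1911$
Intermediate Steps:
$a = 49$ ($a = \left(6 + 1\right)^{2} = 7^{2} = 49$)
$\left(-1\right)^{2} \cdot 39 a = \left(-1\right)^{2} \cdot 39 \cdot 49 = 1 \cdot 39 \cdot 49 = 39 \cdot 49 = 1911$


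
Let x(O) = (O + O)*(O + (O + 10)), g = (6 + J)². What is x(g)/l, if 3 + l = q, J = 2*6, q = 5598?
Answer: 142128/1865 ≈ 76.208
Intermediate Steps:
J = 12
l = 5595 (l = -3 + 5598 = 5595)
g = 324 (g = (6 + 12)² = 18² = 324)
x(O) = 2*O*(10 + 2*O) (x(O) = (2*O)*(O + (10 + O)) = (2*O)*(10 + 2*O) = 2*O*(10 + 2*O))
x(g)/l = (4*324*(5 + 324))/5595 = (4*324*329)*(1/5595) = 426384*(1/5595) = 142128/1865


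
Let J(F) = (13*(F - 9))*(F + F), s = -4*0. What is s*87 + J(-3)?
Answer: 936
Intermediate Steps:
s = 0
J(F) = 2*F*(-117 + 13*F) (J(F) = (13*(-9 + F))*(2*F) = (-117 + 13*F)*(2*F) = 2*F*(-117 + 13*F))
s*87 + J(-3) = 0*87 + 26*(-3)*(-9 - 3) = 0 + 26*(-3)*(-12) = 0 + 936 = 936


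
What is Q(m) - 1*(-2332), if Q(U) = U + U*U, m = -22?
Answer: 2794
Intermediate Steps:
Q(U) = U + U²
Q(m) - 1*(-2332) = -22*(1 - 22) - 1*(-2332) = -22*(-21) + 2332 = 462 + 2332 = 2794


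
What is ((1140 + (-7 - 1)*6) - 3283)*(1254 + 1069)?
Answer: -5089693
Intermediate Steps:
((1140 + (-7 - 1)*6) - 3283)*(1254 + 1069) = ((1140 - 8*6) - 3283)*2323 = ((1140 - 48) - 3283)*2323 = (1092 - 3283)*2323 = -2191*2323 = -5089693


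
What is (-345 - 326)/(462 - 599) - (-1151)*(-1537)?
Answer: -242364248/137 ≈ -1.7691e+6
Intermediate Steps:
(-345 - 326)/(462 - 599) - (-1151)*(-1537) = -671/(-137) - 1151*1537 = -671*(-1/137) - 1769087 = 671/137 - 1769087 = -242364248/137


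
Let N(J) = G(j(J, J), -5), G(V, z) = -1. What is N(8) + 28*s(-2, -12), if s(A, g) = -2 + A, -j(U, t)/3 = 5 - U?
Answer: -113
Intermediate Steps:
j(U, t) = -15 + 3*U (j(U, t) = -3*(5 - U) = -15 + 3*U)
N(J) = -1
N(8) + 28*s(-2, -12) = -1 + 28*(-2 - 2) = -1 + 28*(-4) = -1 - 112 = -113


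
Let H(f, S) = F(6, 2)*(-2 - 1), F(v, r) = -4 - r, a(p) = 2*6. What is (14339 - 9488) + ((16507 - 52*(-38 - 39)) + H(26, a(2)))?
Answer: 25380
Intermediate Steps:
a(p) = 12
H(f, S) = 18 (H(f, S) = (-4 - 1*2)*(-2 - 1) = (-4 - 2)*(-3) = -6*(-3) = 18)
(14339 - 9488) + ((16507 - 52*(-38 - 39)) + H(26, a(2))) = (14339 - 9488) + ((16507 - 52*(-38 - 39)) + 18) = 4851 + ((16507 - 52*(-77)) + 18) = 4851 + ((16507 + 4004) + 18) = 4851 + (20511 + 18) = 4851 + 20529 = 25380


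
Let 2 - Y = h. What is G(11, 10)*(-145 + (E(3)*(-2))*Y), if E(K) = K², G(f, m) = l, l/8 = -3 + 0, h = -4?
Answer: 6072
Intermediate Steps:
Y = 6 (Y = 2 - 1*(-4) = 2 + 4 = 6)
l = -24 (l = 8*(-3 + 0) = 8*(-3) = -24)
G(f, m) = -24
G(11, 10)*(-145 + (E(3)*(-2))*Y) = -24*(-145 + (3²*(-2))*6) = -24*(-145 + (9*(-2))*6) = -24*(-145 - 18*6) = -24*(-145 - 108) = -24*(-253) = 6072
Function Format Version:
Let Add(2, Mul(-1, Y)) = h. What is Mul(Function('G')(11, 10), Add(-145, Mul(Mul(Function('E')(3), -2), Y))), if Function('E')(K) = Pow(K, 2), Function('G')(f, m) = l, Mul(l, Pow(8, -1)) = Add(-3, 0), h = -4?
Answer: 6072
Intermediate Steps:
Y = 6 (Y = Add(2, Mul(-1, -4)) = Add(2, 4) = 6)
l = -24 (l = Mul(8, Add(-3, 0)) = Mul(8, -3) = -24)
Function('G')(f, m) = -24
Mul(Function('G')(11, 10), Add(-145, Mul(Mul(Function('E')(3), -2), Y))) = Mul(-24, Add(-145, Mul(Mul(Pow(3, 2), -2), 6))) = Mul(-24, Add(-145, Mul(Mul(9, -2), 6))) = Mul(-24, Add(-145, Mul(-18, 6))) = Mul(-24, Add(-145, -108)) = Mul(-24, -253) = 6072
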